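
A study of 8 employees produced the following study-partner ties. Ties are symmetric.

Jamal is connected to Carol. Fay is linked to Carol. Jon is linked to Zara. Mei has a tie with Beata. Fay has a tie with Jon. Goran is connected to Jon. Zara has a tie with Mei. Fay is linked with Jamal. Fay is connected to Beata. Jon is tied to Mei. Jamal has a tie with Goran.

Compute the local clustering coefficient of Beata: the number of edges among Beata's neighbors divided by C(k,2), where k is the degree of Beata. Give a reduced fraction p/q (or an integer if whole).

0

Beata's neighbors: Fay and Mei (k = 2).
Possible neighbor pairs: C(2,2) = 1. Edges among them: none → e = 0.
Clustering(Beata) = 0/1.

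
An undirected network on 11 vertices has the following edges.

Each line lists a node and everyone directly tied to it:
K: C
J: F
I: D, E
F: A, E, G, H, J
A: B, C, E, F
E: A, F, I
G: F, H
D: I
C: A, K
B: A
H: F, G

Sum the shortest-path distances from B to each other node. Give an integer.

26

Distances from B: A:1, C:2, D:4, E:2, F:2, G:3, H:3, I:3, J:3, K:3.
Sum = 1 + 2 + 4 + 2 + 2 + 3 + 3 + 3 + 3 + 3 = 26.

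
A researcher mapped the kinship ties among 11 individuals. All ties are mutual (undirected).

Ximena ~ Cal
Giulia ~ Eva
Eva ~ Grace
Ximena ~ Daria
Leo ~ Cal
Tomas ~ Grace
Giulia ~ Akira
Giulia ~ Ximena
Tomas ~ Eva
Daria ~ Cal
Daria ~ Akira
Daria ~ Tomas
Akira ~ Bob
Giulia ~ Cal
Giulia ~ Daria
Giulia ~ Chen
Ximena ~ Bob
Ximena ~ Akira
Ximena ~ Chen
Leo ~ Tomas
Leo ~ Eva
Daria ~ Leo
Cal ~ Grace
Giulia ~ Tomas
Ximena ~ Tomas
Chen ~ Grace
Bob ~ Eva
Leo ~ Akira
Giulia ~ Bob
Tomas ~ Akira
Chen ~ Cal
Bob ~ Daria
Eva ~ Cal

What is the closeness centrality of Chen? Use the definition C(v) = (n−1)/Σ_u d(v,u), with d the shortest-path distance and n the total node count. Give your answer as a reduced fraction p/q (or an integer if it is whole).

5/8

Distances from Chen: Akira:2, Bob:2, Cal:1, Daria:2, Eva:2, Giulia:1, Grace:1, Leo:2, Tomas:2, Ximena:1. Sum = 16.
n = 11, so closeness = 10/16 = 5/8.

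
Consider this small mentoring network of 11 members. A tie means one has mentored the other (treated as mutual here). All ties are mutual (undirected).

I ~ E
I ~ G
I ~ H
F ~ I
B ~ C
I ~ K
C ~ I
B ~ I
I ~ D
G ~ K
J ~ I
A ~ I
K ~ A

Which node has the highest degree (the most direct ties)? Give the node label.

I

Degrees — A:2, B:2, C:2, D:1, E:1, F:1, G:2, H:1, I:10, J:1, K:3.
The maximum is 10, attained only by I.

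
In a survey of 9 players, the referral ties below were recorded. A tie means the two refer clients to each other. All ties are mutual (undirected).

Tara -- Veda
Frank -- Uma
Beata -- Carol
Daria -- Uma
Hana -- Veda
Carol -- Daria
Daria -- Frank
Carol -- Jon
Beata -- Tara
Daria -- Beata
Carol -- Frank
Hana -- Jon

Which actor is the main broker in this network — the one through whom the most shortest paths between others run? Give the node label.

Carol

Unnormalized betweenness of each node: Beata:23/3, Carol:29/3, Daria:35/6, Frank:3/2, Hana:7/3, Jon:16/3, Tara:14/3, Uma:0, Veda:2.
Carol has the largest value, 29/3, making it the main broker — the node through which the most shortest paths run.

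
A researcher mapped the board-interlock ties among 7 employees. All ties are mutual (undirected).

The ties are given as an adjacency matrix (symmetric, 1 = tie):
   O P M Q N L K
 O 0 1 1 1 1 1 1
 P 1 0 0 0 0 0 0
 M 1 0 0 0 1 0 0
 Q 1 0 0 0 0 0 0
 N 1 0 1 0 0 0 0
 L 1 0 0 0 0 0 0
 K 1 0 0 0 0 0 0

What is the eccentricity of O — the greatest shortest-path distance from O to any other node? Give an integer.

Distances from O: K:1, L:1, M:1, N:1, P:1, Q:1.
The largest is 1 (to P, M, Q, N, L, and K), so the eccentricity of O is 1.

1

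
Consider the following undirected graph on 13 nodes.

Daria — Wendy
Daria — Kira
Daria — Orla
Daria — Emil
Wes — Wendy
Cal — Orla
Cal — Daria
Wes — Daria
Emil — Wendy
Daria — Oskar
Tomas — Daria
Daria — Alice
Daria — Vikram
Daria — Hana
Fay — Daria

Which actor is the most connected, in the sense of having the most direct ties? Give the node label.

Daria

Degrees — Alice:1, Cal:2, Daria:12, Emil:2, Fay:1, Hana:1, Kira:1, Orla:2, Oskar:1, Tomas:1, Vikram:1, Wendy:3, Wes:2.
The maximum is 12, attained only by Daria.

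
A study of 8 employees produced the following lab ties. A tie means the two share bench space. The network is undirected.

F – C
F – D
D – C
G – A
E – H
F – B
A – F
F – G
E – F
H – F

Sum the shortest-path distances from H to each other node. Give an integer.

12

Distances from H: A:2, B:2, C:2, D:2, E:1, F:1, G:2.
Sum = 2 + 2 + 2 + 2 + 1 + 1 + 2 = 12.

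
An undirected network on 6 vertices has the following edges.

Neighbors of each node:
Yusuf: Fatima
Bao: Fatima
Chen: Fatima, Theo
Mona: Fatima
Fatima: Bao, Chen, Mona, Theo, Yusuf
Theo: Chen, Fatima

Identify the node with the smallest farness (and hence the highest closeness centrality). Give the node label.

Farness (sum of distances to all others) for each node — Bao:9, Chen:8, Fatima:5, Mona:9, Theo:8, Yusuf:9.
The smallest farness is 5, for Fatima, so Fatima has the highest closeness.

Fatima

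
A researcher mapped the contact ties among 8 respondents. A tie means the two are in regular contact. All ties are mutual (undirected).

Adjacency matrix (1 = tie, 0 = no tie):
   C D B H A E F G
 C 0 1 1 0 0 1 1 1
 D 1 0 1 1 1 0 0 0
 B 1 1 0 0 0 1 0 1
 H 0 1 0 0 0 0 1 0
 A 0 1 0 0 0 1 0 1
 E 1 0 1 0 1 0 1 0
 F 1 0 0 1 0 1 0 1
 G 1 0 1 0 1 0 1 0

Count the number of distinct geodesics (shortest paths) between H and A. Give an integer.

The shortest distance is 2, and the only length-2 path is H–D–A. So there is exactly 1 shortest path.

1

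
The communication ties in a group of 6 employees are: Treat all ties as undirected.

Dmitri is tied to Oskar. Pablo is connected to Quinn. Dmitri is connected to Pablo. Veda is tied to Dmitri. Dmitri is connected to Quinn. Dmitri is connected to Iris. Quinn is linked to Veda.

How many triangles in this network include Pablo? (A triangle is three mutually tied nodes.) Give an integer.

1

Pablo's neighbors: Dmitri and Quinn.
Neighbor pairs that are themselves tied: Pablo–Dmitri–Quinn. Each forms one triangle with Pablo, for 1 in total.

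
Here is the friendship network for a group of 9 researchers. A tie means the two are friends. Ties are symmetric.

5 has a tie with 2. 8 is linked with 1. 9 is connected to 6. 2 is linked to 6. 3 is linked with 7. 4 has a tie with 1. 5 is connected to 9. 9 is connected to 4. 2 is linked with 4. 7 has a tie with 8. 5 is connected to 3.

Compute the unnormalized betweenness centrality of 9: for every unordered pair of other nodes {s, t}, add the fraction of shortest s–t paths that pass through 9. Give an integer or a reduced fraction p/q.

9/2

Pairs whose geodesics pass through 9 — 5–1: 1/2; 5–4: 1/2; 5–6: 1/2; 3–4: 1/2; 3–6: 1/2; 7–6: 1/2; 8–6: 1/2; 1–6: 1/2; 4–6: 1/2.
All other pairs contribute 0.
Summing the contributions gives betweenness(9) = 9/2.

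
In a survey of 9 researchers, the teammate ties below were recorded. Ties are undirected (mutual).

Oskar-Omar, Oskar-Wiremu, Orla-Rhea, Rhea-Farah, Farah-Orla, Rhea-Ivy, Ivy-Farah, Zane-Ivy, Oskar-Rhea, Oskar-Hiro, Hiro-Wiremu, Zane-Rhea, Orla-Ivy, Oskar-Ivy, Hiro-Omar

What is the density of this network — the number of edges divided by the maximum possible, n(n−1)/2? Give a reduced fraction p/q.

5/12

There are 15 edges and 9 nodes, so the maximum possible is C(9,2) = 36.
Density = 15/36 = 5/12.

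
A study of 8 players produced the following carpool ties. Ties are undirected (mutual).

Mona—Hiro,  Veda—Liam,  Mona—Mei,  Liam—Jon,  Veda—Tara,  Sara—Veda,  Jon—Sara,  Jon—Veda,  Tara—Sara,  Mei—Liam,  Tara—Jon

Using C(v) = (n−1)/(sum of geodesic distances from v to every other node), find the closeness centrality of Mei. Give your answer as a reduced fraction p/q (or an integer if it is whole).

Distances from Mei: Hiro:2, Jon:2, Liam:1, Mona:1, Sara:3, Tara:3, Veda:2. Sum = 14.
n = 8, so closeness = 7/14 = 1/2.

1/2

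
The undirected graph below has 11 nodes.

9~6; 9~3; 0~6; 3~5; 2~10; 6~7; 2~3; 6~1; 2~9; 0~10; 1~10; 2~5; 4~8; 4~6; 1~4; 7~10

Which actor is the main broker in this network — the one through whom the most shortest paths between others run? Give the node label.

Unnormalized betweenness of each node: 0:1/3, 1:4, 2:59/6, 3:5/3, 4:9, 5:0, 6:49/3, 7:1/3, 8:0, 9:53/6, 10:32/3.
6 has the largest value, 49/3, making it the main broker — the node through which the most shortest paths run.

6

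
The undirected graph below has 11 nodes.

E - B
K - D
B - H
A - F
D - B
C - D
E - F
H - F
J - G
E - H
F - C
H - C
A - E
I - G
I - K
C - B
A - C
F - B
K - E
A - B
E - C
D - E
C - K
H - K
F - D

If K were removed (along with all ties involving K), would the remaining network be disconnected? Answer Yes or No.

Yes

Removing K leaves {G, I, and J} with no path to {A, B, C, D, E, F, and H}, so the network splits into 2 components. K is a cut vertex.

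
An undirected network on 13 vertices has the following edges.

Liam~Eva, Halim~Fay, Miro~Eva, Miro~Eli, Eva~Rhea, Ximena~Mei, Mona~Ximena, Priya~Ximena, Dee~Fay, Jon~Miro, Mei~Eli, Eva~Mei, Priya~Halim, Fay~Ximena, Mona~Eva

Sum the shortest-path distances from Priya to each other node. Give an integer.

Distances from Priya: Dee:3, Eli:3, Eva:3, Fay:2, Halim:1, Jon:5, Liam:4, Mei:2, Miro:4, Mona:2, Rhea:4, Ximena:1.
Sum = 3 + 3 + 3 + 2 + 1 + 5 + 4 + 2 + 4 + 2 + 4 + 1 = 34.

34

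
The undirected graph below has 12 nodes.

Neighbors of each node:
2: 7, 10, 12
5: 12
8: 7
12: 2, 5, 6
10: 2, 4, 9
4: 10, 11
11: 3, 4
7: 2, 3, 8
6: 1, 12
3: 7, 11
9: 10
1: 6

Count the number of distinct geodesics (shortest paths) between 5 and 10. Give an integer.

1

The shortest distance is 3, and the only length-3 path is 5–12–2–10. So there is exactly 1 shortest path.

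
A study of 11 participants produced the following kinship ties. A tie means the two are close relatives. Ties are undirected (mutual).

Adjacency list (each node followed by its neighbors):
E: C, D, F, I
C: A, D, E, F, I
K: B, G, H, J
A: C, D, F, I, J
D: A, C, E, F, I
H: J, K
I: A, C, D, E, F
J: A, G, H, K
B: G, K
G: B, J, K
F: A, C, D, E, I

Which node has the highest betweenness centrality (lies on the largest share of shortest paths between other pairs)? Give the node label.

A

Unnormalized betweenness of each node: A:25, B:0, C:3/2, D:3/2, E:0, F:3/2, G:7/2, H:0, I:3/2, J:49/2, K:5.
A has the largest value, 25, making it the main broker — the node through which the most shortest paths run.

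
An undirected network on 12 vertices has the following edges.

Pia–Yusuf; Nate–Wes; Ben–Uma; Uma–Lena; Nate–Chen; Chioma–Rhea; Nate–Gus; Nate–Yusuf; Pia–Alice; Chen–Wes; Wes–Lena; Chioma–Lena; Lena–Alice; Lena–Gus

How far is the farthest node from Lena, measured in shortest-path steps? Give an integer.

Distances from Lena: Alice:1, Ben:2, Chen:2, Chioma:1, Gus:1, Nate:2, Pia:2, Rhea:2, Uma:1, Wes:1, Yusuf:3.
The largest is 3 (to Yusuf), so the eccentricity of Lena is 3.

3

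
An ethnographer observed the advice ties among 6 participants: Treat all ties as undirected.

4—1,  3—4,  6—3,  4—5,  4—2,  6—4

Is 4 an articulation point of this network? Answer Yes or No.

Removing 4 leaves {5} with no path to {2}, so the network splits into 4 components. 4 is a cut vertex.

Yes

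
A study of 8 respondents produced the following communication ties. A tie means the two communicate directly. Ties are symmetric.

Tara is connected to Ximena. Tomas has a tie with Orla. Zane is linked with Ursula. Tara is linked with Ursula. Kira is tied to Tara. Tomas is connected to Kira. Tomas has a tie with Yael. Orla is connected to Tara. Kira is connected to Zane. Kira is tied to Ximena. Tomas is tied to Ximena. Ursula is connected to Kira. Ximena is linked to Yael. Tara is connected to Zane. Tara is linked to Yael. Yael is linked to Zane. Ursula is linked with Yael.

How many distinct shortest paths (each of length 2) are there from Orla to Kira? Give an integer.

The shortest distance is 2. The length-2 paths are: Orla–Tomas–Kira; Orla–Tara–Kira.
That gives 2 distinct shortest paths.

2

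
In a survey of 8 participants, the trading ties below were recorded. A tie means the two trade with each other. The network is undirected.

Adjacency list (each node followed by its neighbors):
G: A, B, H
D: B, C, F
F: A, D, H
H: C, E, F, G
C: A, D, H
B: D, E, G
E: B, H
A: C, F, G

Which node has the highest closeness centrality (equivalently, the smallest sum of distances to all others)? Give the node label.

Farness (sum of distances to all others) for each node — A:12, B:11, C:11, D:11, E:13, F:11, G:11, H:10.
The smallest farness is 10, for H, so H has the highest closeness.

H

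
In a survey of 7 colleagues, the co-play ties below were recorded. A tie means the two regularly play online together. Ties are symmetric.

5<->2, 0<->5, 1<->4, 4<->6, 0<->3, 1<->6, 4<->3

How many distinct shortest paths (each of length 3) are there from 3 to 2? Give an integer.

1

The shortest distance is 3, and the only length-3 path is 3–0–5–2. So there is exactly 1 shortest path.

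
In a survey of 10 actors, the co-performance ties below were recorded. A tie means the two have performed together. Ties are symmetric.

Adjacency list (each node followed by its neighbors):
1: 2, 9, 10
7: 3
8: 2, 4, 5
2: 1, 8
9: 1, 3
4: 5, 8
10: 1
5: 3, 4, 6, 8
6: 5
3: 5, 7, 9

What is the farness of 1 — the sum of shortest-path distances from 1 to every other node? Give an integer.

Distances from 1: 2:1, 3:2, 4:3, 5:3, 6:4, 7:3, 8:2, 9:1, 10:1.
Sum = 1 + 2 + 3 + 3 + 4 + 3 + 2 + 1 + 1 = 20.

20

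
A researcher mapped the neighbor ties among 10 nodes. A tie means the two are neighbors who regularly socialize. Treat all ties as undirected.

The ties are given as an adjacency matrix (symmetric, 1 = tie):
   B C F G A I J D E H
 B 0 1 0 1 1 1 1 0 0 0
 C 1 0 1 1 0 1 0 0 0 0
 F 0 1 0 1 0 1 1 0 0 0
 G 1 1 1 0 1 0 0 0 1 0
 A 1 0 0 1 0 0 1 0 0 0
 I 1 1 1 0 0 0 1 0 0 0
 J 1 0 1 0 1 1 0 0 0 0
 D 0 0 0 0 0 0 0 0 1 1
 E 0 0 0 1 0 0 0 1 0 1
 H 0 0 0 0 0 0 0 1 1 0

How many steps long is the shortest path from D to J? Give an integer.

4

One shortest route is D – E – G – B – J, which uses 4 edges, and at distance 3 from D we only reach {A, B, C, F}, which does not include J. So d(D,J) = 4.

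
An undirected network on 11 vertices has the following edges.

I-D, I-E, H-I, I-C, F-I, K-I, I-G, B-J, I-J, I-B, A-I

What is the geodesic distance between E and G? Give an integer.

One shortest route is E – I – G, which uses 2 edges, and E and G are not directly tied, so nothing shorter exists. So d(E,G) = 2.

2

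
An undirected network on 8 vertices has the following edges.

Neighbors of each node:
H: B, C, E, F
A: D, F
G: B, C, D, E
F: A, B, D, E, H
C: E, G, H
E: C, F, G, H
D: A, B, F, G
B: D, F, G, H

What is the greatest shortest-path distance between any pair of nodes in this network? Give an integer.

Eccentricity of each node (its greatest distance to any other): A:3, B:2, C:3, D:2, E:2, F:2, G:2, H:2.
The maximum eccentricity is 3, realized for instance by the pair C–A via C – E – F – A. So the diameter is 3.

3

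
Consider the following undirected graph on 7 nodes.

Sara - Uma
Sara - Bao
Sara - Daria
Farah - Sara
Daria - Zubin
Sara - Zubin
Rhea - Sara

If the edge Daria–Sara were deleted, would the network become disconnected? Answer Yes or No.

Even without that edge, Daria still reaches Sara via Daria – Zubin – Sara, so the network stays connected. Not a bridge.

No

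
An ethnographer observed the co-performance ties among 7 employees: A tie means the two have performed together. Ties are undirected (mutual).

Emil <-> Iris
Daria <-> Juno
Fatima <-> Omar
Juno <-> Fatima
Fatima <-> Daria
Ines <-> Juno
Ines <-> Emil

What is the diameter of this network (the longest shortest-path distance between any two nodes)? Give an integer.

5

Eccentricity of each node (its greatest distance to any other): Daria:4, Emil:4, Fatima:4, Ines:3, Iris:5, Juno:3, Omar:5.
The maximum eccentricity is 5, realized for instance by the pair Omar–Iris via Omar – Fatima – Juno – Ines – Emil – Iris. So the diameter is 5.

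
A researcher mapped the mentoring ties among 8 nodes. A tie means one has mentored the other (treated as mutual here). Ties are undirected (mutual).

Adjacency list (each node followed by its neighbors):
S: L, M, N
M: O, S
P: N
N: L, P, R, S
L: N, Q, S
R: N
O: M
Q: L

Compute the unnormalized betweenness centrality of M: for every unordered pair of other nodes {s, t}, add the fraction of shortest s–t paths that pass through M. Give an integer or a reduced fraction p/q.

Pairs whose geodesics pass through M — N–O: 1; L–O: 1; O–P: 1; O–Q: 1; O–R: 1; O–S: 1.
All other pairs contribute 0.
Summing the contributions gives betweenness(M) = 6.

6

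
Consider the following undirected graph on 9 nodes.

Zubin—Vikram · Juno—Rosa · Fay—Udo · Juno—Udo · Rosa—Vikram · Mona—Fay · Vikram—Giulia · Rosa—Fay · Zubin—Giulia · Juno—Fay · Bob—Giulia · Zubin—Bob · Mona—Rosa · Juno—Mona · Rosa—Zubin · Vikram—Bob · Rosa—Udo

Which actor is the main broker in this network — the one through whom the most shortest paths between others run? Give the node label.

Rosa

Unnormalized betweenness of each node: Bob:0, Fay:1/3, Giulia:0, Juno:1/3, Mona:0, Rosa:49/3, Udo:0, Vikram:5, Zubin:5.
Rosa has the largest value, 49/3, making it the main broker — the node through which the most shortest paths run.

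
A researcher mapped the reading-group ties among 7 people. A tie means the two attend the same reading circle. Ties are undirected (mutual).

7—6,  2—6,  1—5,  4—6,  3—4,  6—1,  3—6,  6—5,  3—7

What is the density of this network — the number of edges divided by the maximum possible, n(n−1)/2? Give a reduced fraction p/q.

3/7

There are 9 edges and 7 nodes, so the maximum possible is C(7,2) = 21.
Density = 9/21 = 3/7.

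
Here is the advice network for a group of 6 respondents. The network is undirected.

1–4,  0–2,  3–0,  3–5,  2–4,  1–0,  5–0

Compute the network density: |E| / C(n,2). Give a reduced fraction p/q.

There are 7 edges and 6 nodes, so the maximum possible is C(6,2) = 15.
Density = 7/15.

7/15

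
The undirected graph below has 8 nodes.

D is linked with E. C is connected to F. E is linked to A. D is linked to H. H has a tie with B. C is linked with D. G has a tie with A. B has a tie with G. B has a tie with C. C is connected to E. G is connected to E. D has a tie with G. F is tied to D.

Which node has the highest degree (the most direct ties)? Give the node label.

Degrees — A:2, B:3, C:4, D:5, E:4, F:2, G:4, H:2.
The maximum is 5, attained only by D.

D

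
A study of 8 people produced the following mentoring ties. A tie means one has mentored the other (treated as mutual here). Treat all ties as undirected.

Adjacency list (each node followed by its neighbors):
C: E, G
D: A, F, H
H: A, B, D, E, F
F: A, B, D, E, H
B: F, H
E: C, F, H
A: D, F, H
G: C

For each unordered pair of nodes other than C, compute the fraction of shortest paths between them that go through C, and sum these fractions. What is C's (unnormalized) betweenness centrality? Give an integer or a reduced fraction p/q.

Pairs whose geodesics pass through C — G–A: 2/2; G–E: 1; G–B: 2/2; G–H: 1; G–F: 1; G–D: 2/2.
All other pairs contribute 0.
Summing the contributions gives betweenness(C) = 6.

6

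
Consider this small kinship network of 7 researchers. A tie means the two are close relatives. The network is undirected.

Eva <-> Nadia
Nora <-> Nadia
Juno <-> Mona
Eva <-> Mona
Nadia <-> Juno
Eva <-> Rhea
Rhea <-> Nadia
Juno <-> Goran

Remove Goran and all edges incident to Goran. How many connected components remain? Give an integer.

1

Goran's neighbors (Juno) remain reachable from one another through other ties, so the rest of the network stays in one piece.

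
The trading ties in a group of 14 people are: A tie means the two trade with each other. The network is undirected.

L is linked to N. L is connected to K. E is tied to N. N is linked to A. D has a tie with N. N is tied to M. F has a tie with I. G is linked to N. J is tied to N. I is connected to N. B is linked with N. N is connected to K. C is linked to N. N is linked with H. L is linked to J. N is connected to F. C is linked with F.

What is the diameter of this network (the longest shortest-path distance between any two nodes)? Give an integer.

Eccentricity of each node (its greatest distance to any other): A:2, B:2, C:2, D:2, E:2, F:2, G:2, H:2, I:2, J:2, K:2, L:2, M:2, N:1.
The maximum eccentricity is 2, realized for instance by the pair I–D via I – N – D. So the diameter is 2.

2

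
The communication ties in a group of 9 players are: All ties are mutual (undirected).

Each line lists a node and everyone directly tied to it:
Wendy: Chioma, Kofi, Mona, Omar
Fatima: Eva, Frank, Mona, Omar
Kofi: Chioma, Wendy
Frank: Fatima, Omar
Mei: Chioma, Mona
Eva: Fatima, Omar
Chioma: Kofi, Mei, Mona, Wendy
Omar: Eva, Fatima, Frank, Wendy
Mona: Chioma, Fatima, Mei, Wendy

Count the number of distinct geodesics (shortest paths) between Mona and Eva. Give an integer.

The shortest distance is 2, and the only length-2 path is Mona–Fatima–Eva. So there is exactly 1 shortest path.

1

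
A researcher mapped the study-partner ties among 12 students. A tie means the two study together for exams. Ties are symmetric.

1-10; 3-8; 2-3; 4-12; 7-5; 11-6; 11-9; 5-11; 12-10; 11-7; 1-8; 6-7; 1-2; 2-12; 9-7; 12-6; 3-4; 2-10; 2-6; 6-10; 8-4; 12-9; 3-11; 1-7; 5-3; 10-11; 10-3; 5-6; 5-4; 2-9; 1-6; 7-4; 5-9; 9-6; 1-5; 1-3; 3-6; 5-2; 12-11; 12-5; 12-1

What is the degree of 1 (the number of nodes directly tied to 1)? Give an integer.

8

1 is directly tied to 2, 3, 5, 6, 7, 8, 10, and 12. That is 8 neighbors, so the degree of 1 is 8.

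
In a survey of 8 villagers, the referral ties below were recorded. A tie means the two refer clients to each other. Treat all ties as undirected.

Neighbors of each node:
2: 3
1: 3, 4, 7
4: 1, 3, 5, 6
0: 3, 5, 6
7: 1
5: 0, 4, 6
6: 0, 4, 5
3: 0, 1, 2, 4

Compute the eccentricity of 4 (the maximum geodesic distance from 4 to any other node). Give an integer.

2

Distances from 4: 0:2, 1:1, 2:2, 3:1, 5:1, 6:1, 7:2.
The largest is 2 (to 7, 0, and 2), so the eccentricity of 4 is 2.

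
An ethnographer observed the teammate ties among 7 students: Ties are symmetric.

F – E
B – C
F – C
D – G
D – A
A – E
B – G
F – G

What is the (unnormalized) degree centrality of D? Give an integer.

D is directly tied to A and G. That is 2 neighbors, so the degree of D is 2.

2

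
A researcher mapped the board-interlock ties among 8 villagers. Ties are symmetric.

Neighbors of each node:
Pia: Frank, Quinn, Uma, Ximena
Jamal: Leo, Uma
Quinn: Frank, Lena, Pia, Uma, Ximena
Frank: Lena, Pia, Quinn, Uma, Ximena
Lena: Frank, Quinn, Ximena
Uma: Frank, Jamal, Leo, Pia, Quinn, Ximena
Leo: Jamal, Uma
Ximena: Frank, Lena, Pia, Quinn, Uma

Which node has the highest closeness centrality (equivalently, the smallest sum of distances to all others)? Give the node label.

Farness (sum of distances to all others) for each node — Frank:9, Jamal:13, Lena:13, Leo:13, Pia:10, Quinn:9, Uma:8, Ximena:9.
The smallest farness is 8, for Uma, so Uma has the highest closeness.

Uma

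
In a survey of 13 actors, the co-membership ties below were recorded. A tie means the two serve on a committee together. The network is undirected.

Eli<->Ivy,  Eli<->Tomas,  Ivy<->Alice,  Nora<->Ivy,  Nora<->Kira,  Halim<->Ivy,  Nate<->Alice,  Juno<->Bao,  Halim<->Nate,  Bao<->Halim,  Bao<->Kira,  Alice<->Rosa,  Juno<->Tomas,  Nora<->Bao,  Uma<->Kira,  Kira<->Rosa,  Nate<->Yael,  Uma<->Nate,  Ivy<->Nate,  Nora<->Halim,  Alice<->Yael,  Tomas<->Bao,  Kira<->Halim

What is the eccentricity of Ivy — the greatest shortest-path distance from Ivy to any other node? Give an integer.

Distances from Ivy: Alice:1, Bao:2, Eli:1, Halim:1, Juno:3, Kira:2, Nate:1, Nora:1, Rosa:2, Tomas:2, Uma:2, Yael:2.
The largest is 3 (to Juno), so the eccentricity of Ivy is 3.

3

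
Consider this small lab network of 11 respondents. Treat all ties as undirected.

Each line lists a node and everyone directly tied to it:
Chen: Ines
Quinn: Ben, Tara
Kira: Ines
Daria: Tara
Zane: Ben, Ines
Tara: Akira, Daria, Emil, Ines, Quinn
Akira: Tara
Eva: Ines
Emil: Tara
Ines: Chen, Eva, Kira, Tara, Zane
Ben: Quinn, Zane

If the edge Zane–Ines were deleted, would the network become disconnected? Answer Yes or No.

No

Even without that edge, Zane still reaches Ines via Zane – Ben – Quinn – Tara – Ines, so the network stays connected. Not a bridge.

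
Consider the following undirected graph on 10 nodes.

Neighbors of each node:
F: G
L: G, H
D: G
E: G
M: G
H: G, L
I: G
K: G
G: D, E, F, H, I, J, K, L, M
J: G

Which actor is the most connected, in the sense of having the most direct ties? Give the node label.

G

Degrees — D:1, E:1, F:1, G:9, H:2, I:1, J:1, K:1, L:2, M:1.
The maximum is 9, attained only by G.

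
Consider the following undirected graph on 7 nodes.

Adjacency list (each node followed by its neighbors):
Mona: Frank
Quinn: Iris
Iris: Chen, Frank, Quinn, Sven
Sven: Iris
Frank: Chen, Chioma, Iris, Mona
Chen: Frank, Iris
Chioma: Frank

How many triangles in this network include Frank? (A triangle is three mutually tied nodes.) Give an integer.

Frank's neighbors: Chen, Chioma, Iris, and Mona.
Neighbor pairs that are themselves tied: Frank–Chen–Iris. Each forms one triangle with Frank, for 1 in total.

1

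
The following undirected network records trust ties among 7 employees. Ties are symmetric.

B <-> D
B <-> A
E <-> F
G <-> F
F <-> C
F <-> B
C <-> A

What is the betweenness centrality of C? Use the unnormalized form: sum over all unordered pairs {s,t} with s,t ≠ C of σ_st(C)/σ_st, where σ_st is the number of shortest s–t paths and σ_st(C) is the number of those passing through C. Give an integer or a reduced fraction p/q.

3/2

Pairs whose geodesics pass through C — E–A: 1/2; G–A: 1/2; F–A: 1/2.
All other pairs contribute 0.
Summing the contributions gives betweenness(C) = 3/2.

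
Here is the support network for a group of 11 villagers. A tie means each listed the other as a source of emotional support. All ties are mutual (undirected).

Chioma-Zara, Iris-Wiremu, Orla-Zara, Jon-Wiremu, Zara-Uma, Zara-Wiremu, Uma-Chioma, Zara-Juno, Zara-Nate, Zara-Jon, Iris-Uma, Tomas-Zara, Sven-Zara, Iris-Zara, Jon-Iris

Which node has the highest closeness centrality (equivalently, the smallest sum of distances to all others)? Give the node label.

Zara

Farness (sum of distances to all others) for each node — Chioma:18, Iris:16, Jon:17, Juno:19, Nate:19, Orla:19, Sven:19, Tomas:19, Uma:17, Wiremu:17, Zara:10.
The smallest farness is 10, for Zara, so Zara has the highest closeness.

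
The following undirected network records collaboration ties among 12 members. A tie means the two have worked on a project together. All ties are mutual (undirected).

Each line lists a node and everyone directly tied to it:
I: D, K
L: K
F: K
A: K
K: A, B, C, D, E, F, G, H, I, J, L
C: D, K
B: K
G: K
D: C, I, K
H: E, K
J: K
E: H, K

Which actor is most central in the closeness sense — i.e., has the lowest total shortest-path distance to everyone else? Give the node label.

Farness (sum of distances to all others) for each node — A:21, B:21, C:20, D:19, E:20, F:21, G:21, H:20, I:20, J:21, K:11, L:21.
The smallest farness is 11, for K, so K has the highest closeness.

K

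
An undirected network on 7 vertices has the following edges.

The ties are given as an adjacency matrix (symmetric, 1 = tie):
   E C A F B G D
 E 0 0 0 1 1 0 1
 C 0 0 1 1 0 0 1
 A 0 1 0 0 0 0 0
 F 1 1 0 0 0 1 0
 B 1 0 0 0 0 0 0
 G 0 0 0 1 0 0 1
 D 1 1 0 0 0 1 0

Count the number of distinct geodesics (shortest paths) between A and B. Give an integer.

The shortest distance is 4. The length-4 paths are: A–C–F–E–B; A–C–D–E–B.
That gives 2 distinct shortest paths.

2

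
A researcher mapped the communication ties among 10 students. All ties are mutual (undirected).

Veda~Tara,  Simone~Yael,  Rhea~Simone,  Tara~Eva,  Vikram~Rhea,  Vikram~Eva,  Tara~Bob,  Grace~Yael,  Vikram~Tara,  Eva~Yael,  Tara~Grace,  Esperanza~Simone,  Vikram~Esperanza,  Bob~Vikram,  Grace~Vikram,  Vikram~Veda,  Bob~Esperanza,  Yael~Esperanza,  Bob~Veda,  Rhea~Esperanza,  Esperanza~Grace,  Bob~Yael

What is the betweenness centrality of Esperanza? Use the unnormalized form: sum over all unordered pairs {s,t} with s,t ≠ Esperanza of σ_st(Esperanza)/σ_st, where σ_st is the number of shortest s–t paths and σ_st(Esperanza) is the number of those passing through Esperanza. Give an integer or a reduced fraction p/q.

31/7

Pairs whose geodesics pass through Esperanza — Vikram–Yael: 1/4; Vikram–Simone: 1/2; Yael–Rhea: 1/2; Rhea–Bob: 1/2; Rhea–Grace: 1/2; Bob–Simone: 1/2; Bob–Grace: 1/4; Simone–Tara: 3/7; Simone–Grace: 1/2; Simone–Veda: 2/4.
All other pairs contribute 0.
Summing the contributions gives betweenness(Esperanza) = 31/7.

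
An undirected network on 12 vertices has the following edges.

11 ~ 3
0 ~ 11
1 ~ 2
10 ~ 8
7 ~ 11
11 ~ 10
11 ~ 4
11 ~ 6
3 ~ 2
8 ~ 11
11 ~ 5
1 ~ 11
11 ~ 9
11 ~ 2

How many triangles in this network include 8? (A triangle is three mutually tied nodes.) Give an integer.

1

8's neighbors: 10 and 11.
Neighbor pairs that are themselves tied: 8–10–11. Each forms one triangle with 8, for 1 in total.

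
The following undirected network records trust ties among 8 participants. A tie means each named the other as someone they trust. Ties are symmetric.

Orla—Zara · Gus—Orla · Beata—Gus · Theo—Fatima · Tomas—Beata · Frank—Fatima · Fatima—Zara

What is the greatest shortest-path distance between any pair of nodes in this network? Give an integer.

Eccentricity of each node (its greatest distance to any other): Beata:5, Fatima:5, Frank:6, Gus:4, Orla:3, Theo:6, Tomas:6, Zara:4.
The maximum eccentricity is 6, realized for instance by the pair Theo–Tomas via Theo – Fatima – Zara – Orla – Gus – Beata – Tomas. So the diameter is 6.

6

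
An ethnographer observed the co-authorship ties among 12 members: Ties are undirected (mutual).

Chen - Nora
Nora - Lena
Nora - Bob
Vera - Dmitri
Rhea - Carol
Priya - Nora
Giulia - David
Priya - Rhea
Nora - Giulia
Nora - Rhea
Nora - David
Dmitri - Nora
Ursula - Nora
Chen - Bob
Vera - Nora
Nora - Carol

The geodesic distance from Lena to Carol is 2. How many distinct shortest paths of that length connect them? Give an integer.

The shortest distance is 2, and the only length-2 path is Lena–Nora–Carol. So there is exactly 1 shortest path.

1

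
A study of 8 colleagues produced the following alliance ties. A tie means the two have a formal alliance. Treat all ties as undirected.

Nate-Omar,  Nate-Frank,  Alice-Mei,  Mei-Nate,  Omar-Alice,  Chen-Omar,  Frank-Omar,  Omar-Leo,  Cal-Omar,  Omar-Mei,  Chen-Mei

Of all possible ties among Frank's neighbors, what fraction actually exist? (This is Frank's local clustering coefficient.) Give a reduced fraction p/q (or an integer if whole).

1

Frank's neighbors: Nate and Omar (k = 2).
Possible neighbor pairs: C(2,2) = 1. Edges among them: Nate–Omar → e = 1.
Clustering(Frank) = 1/1.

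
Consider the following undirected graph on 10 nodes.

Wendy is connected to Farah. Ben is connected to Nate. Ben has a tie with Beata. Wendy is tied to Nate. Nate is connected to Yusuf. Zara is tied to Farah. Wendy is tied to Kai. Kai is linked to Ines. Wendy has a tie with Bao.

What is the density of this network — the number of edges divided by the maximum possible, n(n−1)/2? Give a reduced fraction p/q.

There are 9 edges and 10 nodes, so the maximum possible is C(10,2) = 45.
Density = 9/45 = 1/5.

1/5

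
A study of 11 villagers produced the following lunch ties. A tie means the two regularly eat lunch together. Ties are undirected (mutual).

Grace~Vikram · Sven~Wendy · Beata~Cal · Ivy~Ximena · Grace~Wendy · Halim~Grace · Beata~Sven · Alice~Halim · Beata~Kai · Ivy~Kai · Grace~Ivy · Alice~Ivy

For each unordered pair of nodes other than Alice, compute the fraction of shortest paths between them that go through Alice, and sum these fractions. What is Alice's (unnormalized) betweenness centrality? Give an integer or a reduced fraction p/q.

Pairs whose geodesics pass through Alice — Cal–Halim: 1/3; Kai–Halim: 1/2; Ivy–Halim: 1/2; Halim–Beata: 1/3; Halim–Ximena: 1/2.
All other pairs contribute 0.
Summing the contributions gives betweenness(Alice) = 13/6.

13/6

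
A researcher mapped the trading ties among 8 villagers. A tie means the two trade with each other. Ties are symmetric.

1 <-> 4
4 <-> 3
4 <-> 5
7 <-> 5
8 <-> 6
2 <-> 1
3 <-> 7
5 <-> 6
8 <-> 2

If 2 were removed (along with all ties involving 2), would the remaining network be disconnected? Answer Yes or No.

No

Even without 2, every remaining node can still reach every other (the residual graph is connected), so 2 is not a cut vertex.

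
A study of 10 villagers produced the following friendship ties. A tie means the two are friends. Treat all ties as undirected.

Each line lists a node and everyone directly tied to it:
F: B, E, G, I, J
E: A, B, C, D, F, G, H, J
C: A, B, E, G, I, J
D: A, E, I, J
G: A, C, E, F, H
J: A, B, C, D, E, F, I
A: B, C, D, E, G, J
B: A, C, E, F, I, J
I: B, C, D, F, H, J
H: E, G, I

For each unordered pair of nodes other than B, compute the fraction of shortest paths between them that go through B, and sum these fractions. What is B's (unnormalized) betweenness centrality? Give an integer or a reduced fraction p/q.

13/15

Pairs whose geodesics pass through B — A–F: 1/4; A–I: 1/4; C–F: 1/5; I–E: 1/6.
All other pairs contribute 0.
Summing the contributions gives betweenness(B) = 13/15.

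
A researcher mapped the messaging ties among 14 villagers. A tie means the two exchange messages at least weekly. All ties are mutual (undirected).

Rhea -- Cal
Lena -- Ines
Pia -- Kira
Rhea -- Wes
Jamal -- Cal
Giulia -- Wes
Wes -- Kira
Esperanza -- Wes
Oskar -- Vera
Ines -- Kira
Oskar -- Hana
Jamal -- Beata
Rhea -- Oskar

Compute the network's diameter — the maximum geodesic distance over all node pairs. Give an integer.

7

Eccentricity of each node (its greatest distance to any other): Beata:7, Cal:5, Esperanza:5, Giulia:5, Hana:6, Ines:6, Jamal:6, Kira:5, Lena:7, Oskar:5, Pia:6, Rhea:4, Vera:6, Wes:4.
The maximum eccentricity is 7, realized for instance by the pair Lena–Beata via Lena – Ines – Kira – Wes – Rhea – Cal – Jamal – Beata. So the diameter is 7.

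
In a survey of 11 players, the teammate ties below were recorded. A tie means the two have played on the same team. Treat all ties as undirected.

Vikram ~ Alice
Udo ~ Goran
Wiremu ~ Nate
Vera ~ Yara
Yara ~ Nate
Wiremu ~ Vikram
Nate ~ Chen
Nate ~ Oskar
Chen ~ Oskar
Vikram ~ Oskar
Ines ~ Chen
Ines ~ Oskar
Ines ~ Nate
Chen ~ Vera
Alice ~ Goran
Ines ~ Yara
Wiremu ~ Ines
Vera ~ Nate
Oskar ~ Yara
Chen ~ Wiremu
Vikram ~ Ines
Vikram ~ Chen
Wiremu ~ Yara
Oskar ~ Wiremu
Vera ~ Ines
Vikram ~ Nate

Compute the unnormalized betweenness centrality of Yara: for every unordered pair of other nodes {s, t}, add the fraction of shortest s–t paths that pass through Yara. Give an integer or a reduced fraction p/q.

Pairs whose geodesics pass through Yara — Oskar–Vera: 1/4; Wiremu–Vera: 1/4.
All other pairs contribute 0.
Summing the contributions gives betweenness(Yara) = 1/2.

1/2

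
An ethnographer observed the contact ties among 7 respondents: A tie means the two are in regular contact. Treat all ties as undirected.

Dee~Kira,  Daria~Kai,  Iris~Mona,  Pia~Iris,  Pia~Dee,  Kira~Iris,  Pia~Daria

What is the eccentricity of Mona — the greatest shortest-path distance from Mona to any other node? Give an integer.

4

Distances from Mona: Daria:3, Dee:3, Iris:1, Kai:4, Kira:2, Pia:2.
The largest is 4 (to Kai), so the eccentricity of Mona is 4.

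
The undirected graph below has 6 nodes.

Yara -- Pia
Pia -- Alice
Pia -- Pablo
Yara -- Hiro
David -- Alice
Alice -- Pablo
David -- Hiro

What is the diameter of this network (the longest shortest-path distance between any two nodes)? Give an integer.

Eccentricity of each node (its greatest distance to any other): Alice:2, David:2, Hiro:3, Pablo:3, Pia:2, Yara:2.
The maximum eccentricity is 3, realized for instance by the pair Hiro–Pablo via Hiro – Yara – Pia – Pablo. So the diameter is 3.

3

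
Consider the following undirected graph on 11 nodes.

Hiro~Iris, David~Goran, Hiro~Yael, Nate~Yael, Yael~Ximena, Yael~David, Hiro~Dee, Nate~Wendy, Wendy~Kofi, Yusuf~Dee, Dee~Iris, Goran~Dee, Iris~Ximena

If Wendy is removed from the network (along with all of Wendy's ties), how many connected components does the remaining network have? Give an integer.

Without Wendy, the remaining ties split the others into: {Kofi}; {David, Dee, Goran, Hiro, Iris, Nate, Ximena, Yael, Yusuf}.
That's 2 separate components.

2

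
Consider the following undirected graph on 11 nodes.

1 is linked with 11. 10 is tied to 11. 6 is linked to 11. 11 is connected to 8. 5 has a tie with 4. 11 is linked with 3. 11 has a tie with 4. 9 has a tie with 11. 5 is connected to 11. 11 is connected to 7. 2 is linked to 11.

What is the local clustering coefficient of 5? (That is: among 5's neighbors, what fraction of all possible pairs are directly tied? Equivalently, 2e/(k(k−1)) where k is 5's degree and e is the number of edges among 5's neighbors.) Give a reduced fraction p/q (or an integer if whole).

1

5's neighbors: 4 and 11 (k = 2).
Possible neighbor pairs: C(2,2) = 1. Edges among them: 4–11 → e = 1.
Clustering(5) = 1/1.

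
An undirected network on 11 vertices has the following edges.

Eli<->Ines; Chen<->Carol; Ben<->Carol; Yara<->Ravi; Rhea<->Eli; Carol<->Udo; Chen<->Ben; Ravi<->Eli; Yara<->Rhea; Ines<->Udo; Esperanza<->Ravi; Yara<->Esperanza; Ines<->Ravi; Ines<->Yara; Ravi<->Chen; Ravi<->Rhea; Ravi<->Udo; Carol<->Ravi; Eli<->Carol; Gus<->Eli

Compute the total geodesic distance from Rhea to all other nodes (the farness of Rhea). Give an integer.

18

Distances from Rhea: Ben:3, Carol:2, Chen:2, Eli:1, Esperanza:2, Gus:2, Ines:2, Ravi:1, Udo:2, Yara:1.
Sum = 3 + 2 + 2 + 1 + 2 + 2 + 2 + 1 + 2 + 1 = 18.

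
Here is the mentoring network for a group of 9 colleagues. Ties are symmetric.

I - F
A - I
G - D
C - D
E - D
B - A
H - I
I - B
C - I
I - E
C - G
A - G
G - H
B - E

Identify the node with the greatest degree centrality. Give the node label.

Degrees — A:3, B:3, C:3, D:3, E:3, F:1, G:4, H:2, I:6.
The maximum is 6, attained only by I.

I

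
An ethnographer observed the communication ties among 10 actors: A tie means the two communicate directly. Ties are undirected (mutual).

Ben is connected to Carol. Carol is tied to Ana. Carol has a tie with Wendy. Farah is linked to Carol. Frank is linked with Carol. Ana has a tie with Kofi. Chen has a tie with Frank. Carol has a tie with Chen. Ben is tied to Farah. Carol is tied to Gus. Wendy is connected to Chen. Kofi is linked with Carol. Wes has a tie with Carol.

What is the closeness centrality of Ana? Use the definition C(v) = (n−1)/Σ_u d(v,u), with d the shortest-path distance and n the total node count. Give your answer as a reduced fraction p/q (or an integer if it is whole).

Distances from Ana: Ben:2, Carol:1, Chen:2, Farah:2, Frank:2, Gus:2, Kofi:1, Wendy:2, Wes:2. Sum = 16.
n = 10, so closeness = 9/16.

9/16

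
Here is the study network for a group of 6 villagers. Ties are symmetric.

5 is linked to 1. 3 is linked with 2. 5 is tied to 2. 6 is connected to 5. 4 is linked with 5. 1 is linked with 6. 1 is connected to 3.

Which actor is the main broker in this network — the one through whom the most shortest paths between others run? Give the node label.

Unnormalized betweenness of each node: 1:2, 2:1, 3:1/2, 4:0, 5:11/2, 6:0.
5 has the largest value, 11/2, making it the main broker — the node through which the most shortest paths run.

5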